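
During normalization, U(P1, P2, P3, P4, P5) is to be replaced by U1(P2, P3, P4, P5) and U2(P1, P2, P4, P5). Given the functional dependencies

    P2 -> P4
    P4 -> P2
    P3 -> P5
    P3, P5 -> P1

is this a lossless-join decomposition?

Common attributes: U1 ∩ U2 = {P2, P4, P5}.
No dependency enlarges {P2, P4, P5}, so (P2, P4, P5)⁺ = {P2, P4, P5}.
The closure contains neither all of U1 = {P2, P3, P4, P5} nor all of U2 = {P1, P2, P4, P5}, so the common attributes are not a superkey of either fragment. The join is lossy.

No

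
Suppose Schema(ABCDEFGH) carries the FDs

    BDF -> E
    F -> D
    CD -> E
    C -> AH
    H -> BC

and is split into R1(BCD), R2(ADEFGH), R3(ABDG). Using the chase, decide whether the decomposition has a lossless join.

Chase test. Columns are ABCDEFGH; row i has aⱼ where attribute j ∈ Ri, else bᵢⱼ.
Initial tableau (one row per fragment):
  row 1: b11 a2 a3 a4 b15 b16 b17 b18
  row 2: a1 b22 b23 a4 a5 a6 a7 a8
  row 3: a1 a2 b33 a4 b35 b36 a7 b38
No row becomes fully distinguished — the join is lossy.

No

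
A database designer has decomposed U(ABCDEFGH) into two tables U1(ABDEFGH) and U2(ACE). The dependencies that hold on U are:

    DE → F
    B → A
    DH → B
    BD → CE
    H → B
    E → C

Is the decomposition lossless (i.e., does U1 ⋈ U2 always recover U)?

Common attributes: U1 ∩ U2 = {AE}.
Closure of {AE}: E → C applies, adding C. So (AE)⁺ = {ACE}.
This closure contains every attribute of U2, so U1 ∩ U2 → U2. The join is lossless.

Yes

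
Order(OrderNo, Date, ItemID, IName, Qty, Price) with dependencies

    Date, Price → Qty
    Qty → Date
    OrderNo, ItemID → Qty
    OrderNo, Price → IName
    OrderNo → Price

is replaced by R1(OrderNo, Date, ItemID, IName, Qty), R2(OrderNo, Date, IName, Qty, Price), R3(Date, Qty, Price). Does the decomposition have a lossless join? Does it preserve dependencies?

lossless and dependency-preserving

Lossless test (chase): Rows 1 and 2 agree on OrderNo; apply OrderNo→Price and equate their Price entries. Row 1 is now all distinguished symbols — the join is lossless.
Dependency preservation: every FD's attributes lie within a single fragment, so each can be enforced locally — preserved.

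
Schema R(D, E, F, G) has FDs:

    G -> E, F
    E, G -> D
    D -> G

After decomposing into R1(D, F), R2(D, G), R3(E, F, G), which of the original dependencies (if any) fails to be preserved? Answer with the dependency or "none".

G → E, F lies within R3.
E, G → D: restricted closure across fragments reaches D.
D → G lies within R2.
Every dependency is enforceable on the fragments, so the decomposition is dependency-preserving.

none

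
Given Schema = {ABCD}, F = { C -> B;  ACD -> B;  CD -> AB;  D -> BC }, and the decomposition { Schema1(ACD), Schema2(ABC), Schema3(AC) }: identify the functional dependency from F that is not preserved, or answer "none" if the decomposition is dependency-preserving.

none

C → B lies within Schema2.
ACD → B: restricted closure across fragments reaches B.
CD → AB: restricted closure across fragments reaches AB.
D → BC: restricted closure across fragments reaches BC.
Every dependency is enforceable on the fragments, so the decomposition is dependency-preserving.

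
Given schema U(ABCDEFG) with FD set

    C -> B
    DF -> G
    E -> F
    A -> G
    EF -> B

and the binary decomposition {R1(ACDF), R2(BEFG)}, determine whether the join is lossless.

No

Common attributes: R1 ∩ R2 = {F}.
No dependency enlarges {F}, so (F)⁺ = {F}.
The closure contains neither all of R1 = {ACDF} nor all of R2 = {BEFG}, so the common attributes are not a superkey of either fragment. The join is lossy.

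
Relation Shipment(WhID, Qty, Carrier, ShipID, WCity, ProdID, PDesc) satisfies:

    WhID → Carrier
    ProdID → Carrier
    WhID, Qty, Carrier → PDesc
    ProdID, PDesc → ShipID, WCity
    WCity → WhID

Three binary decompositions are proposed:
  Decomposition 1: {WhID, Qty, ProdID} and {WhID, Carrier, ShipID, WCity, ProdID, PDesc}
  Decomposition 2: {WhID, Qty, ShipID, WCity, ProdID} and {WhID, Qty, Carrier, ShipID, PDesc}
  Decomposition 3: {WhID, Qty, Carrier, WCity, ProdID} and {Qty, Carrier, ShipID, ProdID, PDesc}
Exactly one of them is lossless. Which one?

Decomposition 1: common = {WhID, ProdID}, closure = {WhID, Carrier, ProdID} → lossy.
Decomposition 2: common = {WhID, Qty, ShipID}, closure = {WhID, Qty, Carrier, ShipID, PDesc} → lossless.
Decomposition 3: common = {Qty, Carrier, ProdID}, closure = {Qty, Carrier, ProdID} → lossy.

Decomposition 2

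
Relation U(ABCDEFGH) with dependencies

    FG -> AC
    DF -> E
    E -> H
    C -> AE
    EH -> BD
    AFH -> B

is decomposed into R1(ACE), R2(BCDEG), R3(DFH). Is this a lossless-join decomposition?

No

Chase test. Columns are ABCDEFGH; row i has aⱼ where attribute j ∈ Ri, else bᵢⱼ.
Initial tableau (one row per fragment):
  row 1: a1 b12 a3 b14 a5 b16 b17 b18
  row 2: b21 a2 a3 a4 a5 b26 a7 b28
  row 3: b31 b32 b33 a4 b35 a6 b37 a8
Rows 1 and 2 agree on E; apply E→H and equate their H entries.
Rows 1 and 2 agree on C; apply C→AE and equate their AE entries.
Rows 1 and 2 agree on EH; apply EH→BD and equate their BD entries.
No row becomes fully distinguished — the join is lossy.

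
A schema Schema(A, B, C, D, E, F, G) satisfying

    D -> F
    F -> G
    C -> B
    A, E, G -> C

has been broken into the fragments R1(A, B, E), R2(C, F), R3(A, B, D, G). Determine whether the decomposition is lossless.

Chase test. Columns are A, B, C, D, E, F, G; row i has aⱼ where attribute j ∈ Ri, else bᵢⱼ.
Initial tableau (one row per fragment):
  row 1: a1 a2 b13 b14 a5 b16 b17
  row 2: b21 b22 a3 b24 b25 a6 b27
  row 3: a1 a2 b33 a4 b35 b36 a7
No row becomes fully distinguished — the join is lossy.

No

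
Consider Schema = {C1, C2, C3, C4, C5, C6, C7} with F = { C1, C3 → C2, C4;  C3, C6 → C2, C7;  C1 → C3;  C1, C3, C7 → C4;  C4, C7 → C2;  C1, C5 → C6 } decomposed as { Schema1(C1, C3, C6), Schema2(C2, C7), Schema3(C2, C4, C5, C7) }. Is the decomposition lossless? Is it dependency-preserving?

lossy and not dependency-preserving

Lossless test (chase): applying each FD to every pair of rows produces no changes in the tableau, so no row becomes fully distinguished — the join is lossy.
Dependency preservation: the restricted closure of {C1, C3} across the fragments never reaches {C2, C4}, so C1, C3 → C2, C4 cannot be enforced without a join — not preserved.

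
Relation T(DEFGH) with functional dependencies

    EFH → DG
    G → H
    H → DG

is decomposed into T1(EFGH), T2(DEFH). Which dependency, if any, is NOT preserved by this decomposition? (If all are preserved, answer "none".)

none

EFH → DG: restricted closure across fragments reaches DG.
G → H lies within T1.
H → DG: restricted closure across fragments reaches DG.
Every dependency is enforceable on the fragments, so the decomposition is dependency-preserving.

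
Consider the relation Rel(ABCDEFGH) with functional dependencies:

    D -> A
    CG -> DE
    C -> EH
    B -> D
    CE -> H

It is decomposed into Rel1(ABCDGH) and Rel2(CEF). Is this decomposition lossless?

No

Common attributes: Rel1 ∩ Rel2 = {C}.
Closure of {C}: C → EH applies, adding EH. So (C)⁺ = {CEH}.
The closure contains neither all of Rel1 = {ABCDGH} nor all of Rel2 = {CEF}, so the common attributes are not a superkey of either fragment. The join is lossy.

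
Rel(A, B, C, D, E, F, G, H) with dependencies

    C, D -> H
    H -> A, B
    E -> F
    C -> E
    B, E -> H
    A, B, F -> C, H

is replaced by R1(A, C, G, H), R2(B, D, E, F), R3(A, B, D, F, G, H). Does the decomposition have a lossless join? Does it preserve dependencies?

Lossless test (chase): Rows 1 and 3 agree on H; apply H→A, B and equate their A, B entries. No row becomes fully distinguished — the join is lossy.
Dependency preservation: the restricted closure of {C, D} across the fragments never reaches {H}, so C, D → H cannot be enforced without a join — not preserved.

lossy and not dependency-preserving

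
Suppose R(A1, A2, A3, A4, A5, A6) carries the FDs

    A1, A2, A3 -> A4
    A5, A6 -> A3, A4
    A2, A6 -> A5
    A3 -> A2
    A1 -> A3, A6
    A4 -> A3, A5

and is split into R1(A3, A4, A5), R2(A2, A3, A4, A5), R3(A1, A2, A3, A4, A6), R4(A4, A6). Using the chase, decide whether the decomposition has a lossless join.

Yes

Chase test. Columns are A1, A2, A3, A4, A5, A6; row i has aⱼ where attribute j ∈ Ri, else bᵢⱼ.
Initial tableau (one row per fragment):
  row 1: b11 b12 a3 a4 a5 b16
  row 2: b21 a2 a3 a4 a5 b26
  row 3: a1 a2 a3 a4 b35 a6
  row 4: b41 b42 b43 a4 b45 a6
Rows 1 and 2 agree on A3; apply A3→A2 and equate their A2 entries.
Rows 1 and 3 agree on A4; apply A4→A3, A5 and equate their A3, A5 entries.
Rows 1 and 4 agree on A4; apply A4→A3, A5 and equate their A3, A5 entries.
Rows 1 and 4 agree on A3; apply A3→A2 and equate their A2 entries.
Row 3 is now all distinguished symbols — the join is lossless.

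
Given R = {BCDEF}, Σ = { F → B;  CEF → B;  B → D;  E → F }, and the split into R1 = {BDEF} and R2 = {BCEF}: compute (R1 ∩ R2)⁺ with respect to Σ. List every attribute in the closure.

BDEF

R1 ∩ R2 = {BEF}.
B → D applies, adding D
Closure: {BDEF}.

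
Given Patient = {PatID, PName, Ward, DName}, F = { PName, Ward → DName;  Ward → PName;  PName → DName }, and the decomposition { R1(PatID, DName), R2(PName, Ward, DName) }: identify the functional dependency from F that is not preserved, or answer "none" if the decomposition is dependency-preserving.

none

PName, Ward → DName lies within R2.
Ward → PName lies within R2.
PName → DName lies within R2.
Every dependency is enforceable on the fragments, so the decomposition is dependency-preserving.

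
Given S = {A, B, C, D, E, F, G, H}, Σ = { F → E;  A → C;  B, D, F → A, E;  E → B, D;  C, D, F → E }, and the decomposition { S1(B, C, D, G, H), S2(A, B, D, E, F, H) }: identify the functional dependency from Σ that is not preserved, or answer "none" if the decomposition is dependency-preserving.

Check A → C: no single fragment contains all of {A, C}, and the restricted closure of {A} across the fragments never reaches {C}.
F → E is preserved.
B, D, F → A, E is preserved.
E → B, D is preserved.
C, D, F → E is preserved.

A → C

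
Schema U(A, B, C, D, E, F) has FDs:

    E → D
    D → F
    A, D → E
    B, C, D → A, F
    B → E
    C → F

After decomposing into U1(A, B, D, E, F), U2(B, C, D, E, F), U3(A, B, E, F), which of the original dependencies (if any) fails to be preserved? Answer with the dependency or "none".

B, C, D → A, F

Check B, C, D → A, F: no single fragment contains all of {A, B, C, D, F}, and the restricted closure of {B, C, D} across the fragments never reaches {A, F}.
E → D is preserved.
D → F is preserved.
A, D → E is preserved.
B → E is preserved.
C → F is preserved.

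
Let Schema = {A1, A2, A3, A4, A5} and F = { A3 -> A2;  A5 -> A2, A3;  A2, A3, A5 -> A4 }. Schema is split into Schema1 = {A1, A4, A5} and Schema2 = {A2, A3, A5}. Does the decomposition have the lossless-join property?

Common attributes: Schema1 ∩ Schema2 = {A5}.
Closure of {A5}: A5 → A2, A3 applies, adding A2, A3; A2, A3, A5 → A4 applies, adding A4. So (A5)⁺ = {A2, A3, A4, A5}.
This closure contains every attribute of Schema2, so Schema1 ∩ Schema2 → Schema2. The join is lossless.

Yes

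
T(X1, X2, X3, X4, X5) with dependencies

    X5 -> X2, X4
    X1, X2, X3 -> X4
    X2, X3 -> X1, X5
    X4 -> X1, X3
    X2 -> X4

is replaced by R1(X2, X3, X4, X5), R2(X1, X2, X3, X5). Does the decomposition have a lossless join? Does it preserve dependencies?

lossless but not dependency-preserving

Lossless test: (X2, X3, X5)⁺ = {X1, X2, X3, X4, X5}, which contains all of one fragment — lossless.
Dependency preservation: the restricted closure of {X4} across the fragments never reaches {X1, X3}, so X4 → X1, X3 cannot be enforced without a join — not preserved.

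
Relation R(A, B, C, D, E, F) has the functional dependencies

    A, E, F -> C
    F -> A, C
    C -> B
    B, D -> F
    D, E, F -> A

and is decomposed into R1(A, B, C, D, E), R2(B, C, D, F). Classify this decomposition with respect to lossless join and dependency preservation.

Lossless test: (B, C, D)⁺ = {A, B, C, D, F}, which contains all of one fragment — lossless.
Dependency preservation: the restricted closure of {F} across the fragments never reaches {A, C}, so F → A, C cannot be enforced without a join — not preserved.

lossless but not dependency-preserving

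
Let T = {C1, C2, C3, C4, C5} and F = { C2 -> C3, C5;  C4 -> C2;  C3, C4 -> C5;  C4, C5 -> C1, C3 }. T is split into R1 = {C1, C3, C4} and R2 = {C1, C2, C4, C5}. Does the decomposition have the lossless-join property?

Yes

Common attributes: R1 ∩ R2 = {C1, C4}.
Closure of {C1, C4}: C4 → C2 applies, adding C2; C2 → C3, C5 applies, adding C3, C5. So (C1, C4)⁺ = {C1, C2, C3, C4, C5}.
This closure contains every attribute of R1, so R1 ∩ R2 → R1. The join is lossless.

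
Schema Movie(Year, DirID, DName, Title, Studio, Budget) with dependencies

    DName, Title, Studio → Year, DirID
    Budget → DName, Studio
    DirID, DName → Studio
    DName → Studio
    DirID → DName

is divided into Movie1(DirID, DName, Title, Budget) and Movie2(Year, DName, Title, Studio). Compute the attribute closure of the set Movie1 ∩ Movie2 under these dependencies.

Movie1 ∩ Movie2 = {DName, Title}.
DName → Studio applies, adding Studio
DName, Title, Studio → Year, DirID applies, adding Year, DirID
Closure: {Year, DirID, DName, Title, Studio}.

Year, DirID, DName, Title, Studio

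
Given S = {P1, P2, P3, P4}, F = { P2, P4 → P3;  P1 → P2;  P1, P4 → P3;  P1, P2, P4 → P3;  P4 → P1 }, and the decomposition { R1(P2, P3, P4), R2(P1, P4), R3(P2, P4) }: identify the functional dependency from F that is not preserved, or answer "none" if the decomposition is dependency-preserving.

P1 → P2

Check P1 → P2: no single fragment contains all of {P1, P2}, and the restricted closure of {P1} across the fragments never reaches {P2}.
P2, P4 → P3 is preserved.
P1, P4 → P3 is preserved.
P1, P2, P4 → P3 is preserved.
P4 → P1 is preserved.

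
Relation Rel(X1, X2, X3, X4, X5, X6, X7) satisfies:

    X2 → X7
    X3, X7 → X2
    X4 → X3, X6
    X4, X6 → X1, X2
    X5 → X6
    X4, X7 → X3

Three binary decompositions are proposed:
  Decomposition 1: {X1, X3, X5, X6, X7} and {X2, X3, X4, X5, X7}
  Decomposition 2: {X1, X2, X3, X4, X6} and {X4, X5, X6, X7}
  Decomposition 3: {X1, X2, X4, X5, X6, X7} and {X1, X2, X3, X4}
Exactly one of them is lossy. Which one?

Decomposition 1

Decomposition 1: common = {X3, X5, X7}, closure = {X2, X3, X5, X6, X7} → lossy.
Decomposition 2: common = {X4, X6}, closure = {X1, X2, X3, X4, X6, X7} → lossless.
Decomposition 3: common = {X1, X2, X4}, closure = {X1, X2, X3, X4, X6, X7} → lossless.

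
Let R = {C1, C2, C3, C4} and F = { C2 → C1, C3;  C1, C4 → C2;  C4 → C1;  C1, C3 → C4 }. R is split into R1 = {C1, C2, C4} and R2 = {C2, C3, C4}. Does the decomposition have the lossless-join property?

Yes

Common attributes: R1 ∩ R2 = {C2, C4}.
Closure of {C2, C4}: C2 → C1, C3 applies, adding C1, C3. So (C2, C4)⁺ = {C1, C2, C3, C4}.
This closure contains every attribute of R1, so R1 ∩ R2 → R1. The join is lossless.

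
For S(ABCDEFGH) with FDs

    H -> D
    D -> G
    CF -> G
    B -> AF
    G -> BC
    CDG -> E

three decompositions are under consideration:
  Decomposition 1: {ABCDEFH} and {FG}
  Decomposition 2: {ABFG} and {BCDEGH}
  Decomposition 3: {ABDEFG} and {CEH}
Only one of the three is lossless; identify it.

Decomposition 1: common = {F}, closure = {F} → lossy.
Decomposition 2: common = {BG}, closure = {ABCFG} → lossless.
Decomposition 3: common = {E}, closure = {E} → lossy.

Decomposition 2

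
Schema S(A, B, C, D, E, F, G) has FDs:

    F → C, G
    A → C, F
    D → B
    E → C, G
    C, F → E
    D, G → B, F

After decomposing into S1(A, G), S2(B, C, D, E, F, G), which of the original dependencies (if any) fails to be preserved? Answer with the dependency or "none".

Check A → C, F: no single fragment contains all of {A, C, F}, and the restricted closure of {A} across the fragments never reaches {C, F}.
F → C, G is preserved.
D → B is preserved.
E → C, G is preserved.
C, F → E is preserved.
D, G → B, F is preserved.

A → C, F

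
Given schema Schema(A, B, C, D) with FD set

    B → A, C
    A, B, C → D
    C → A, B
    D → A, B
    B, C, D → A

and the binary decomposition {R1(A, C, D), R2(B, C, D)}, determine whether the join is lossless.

Common attributes: R1 ∩ R2 = {C, D}.
Closure of {C, D}: C → A, B applies, adding A, B. So (C, D)⁺ = {A, B, C, D}.
This closure contains every attribute of R1, so R1 ∩ R2 → R1. The join is lossless.

Yes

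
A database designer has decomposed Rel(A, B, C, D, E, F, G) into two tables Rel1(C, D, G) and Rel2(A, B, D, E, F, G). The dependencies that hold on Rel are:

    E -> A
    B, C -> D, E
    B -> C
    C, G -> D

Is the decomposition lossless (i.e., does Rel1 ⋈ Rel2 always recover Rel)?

No

Common attributes: Rel1 ∩ Rel2 = {D, G}.
No dependency enlarges {D, G}, so (D, G)⁺ = {D, G}.
The closure contains neither all of Rel1 = {C, D, G} nor all of Rel2 = {A, B, D, E, F, G}, so the common attributes are not a superkey of either fragment. The join is lossy.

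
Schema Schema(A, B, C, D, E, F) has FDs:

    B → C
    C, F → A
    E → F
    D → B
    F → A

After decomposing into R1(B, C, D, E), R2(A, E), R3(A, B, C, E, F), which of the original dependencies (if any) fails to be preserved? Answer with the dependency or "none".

none

B → C lies within R1.
C, F → A lies within R3.
E → F lies within R3.
D → B lies within R1.
F → A lies within R3.
Every dependency is enforceable on the fragments, so the decomposition is dependency-preserving.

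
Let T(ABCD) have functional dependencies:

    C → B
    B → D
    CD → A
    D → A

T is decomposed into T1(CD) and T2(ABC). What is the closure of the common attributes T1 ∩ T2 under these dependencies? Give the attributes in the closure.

T1 ∩ T2 = {C}.
C → B applies, adding B
B → D applies, adding D
CD → A applies, adding A
Closure: {ABCD}.

ABCD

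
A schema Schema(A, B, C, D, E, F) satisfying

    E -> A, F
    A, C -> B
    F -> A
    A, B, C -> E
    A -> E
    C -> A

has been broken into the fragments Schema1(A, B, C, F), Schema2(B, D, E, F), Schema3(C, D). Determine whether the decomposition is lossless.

Chase test. Columns are A, B, C, D, E, F; row i has aⱼ where attribute j ∈ Schemai, else bᵢⱼ.
Initial tableau (one row per fragment):
  row 1: a1 a2 a3 b14 b15 a6
  row 2: b21 a2 b23 a4 a5 a6
  row 3: b31 b32 a3 a4 b35 b36
Rows 1 and 2 agree on F; apply F→A and equate their A entries.
Rows 1 and 2 agree on A; apply A→E and equate their E entries.
Rows 1 and 3 agree on C; apply C→A and equate their A entries.
Rows 1 and 3 agree on A, C; apply A, C→B and equate their B entries.
Rows 1 and 3 agree on A, B, C; apply A, B, C→E and equate their E entries.
Rows 1 and 3 agree on E; apply E→A, F and equate their A, F entries.
Row 3 is now all distinguished symbols — the join is lossless.

Yes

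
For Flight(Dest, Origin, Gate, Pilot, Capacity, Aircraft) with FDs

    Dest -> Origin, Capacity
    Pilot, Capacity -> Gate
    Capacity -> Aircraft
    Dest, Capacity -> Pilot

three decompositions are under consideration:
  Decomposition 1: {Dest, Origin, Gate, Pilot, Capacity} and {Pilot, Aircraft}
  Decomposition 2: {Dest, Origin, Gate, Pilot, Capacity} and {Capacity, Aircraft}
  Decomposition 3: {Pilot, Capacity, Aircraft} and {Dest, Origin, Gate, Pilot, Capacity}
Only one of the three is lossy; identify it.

Decomposition 1

Decomposition 1: common = {Pilot}, closure = {Pilot} → lossy.
Decomposition 2: common = {Capacity}, closure = {Capacity, Aircraft} → lossless.
Decomposition 3: common = {Pilot, Capacity}, closure = {Gate, Pilot, Capacity, Aircraft} → lossless.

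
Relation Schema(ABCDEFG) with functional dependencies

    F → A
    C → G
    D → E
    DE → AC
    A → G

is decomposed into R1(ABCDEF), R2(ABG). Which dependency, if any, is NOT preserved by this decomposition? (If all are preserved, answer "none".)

C → G

Check C → G: no single fragment contains all of {CG}, and the restricted closure of {C} across the fragments never reaches {G}.
F → A is preserved.
D → E is preserved.
DE → AC is preserved.
A → G is preserved.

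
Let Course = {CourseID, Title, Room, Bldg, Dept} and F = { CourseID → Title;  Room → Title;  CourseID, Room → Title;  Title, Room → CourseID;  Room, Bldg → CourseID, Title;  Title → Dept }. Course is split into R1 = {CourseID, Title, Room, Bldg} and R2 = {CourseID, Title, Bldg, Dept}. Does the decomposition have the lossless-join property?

Common attributes: R1 ∩ R2 = {CourseID, Title, Bldg}.
Closure of {CourseID, Title, Bldg}: Title → Dept applies, adding Dept. So (CourseID, Title, Bldg)⁺ = {CourseID, Title, Bldg, Dept}.
This closure contains every attribute of R2, so R1 ∩ R2 → R2. The join is lossless.

Yes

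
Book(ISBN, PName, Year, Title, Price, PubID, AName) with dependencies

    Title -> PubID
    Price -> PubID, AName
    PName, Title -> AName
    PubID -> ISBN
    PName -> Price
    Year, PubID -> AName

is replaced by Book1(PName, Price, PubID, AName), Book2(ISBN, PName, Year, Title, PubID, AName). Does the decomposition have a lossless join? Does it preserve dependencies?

Lossless test: (PName, PubID, AName)⁺ = {ISBN, PName, Price, PubID, AName}, which contains all of one fragment — lossless.
Dependency preservation: every FD's attributes lie within a single fragment, so each can be enforced locally — preserved.

lossless and dependency-preserving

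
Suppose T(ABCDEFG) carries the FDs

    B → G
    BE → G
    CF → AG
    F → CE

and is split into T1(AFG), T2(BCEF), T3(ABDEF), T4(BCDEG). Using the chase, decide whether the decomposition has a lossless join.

Chase test. Columns are ABCDEFG; row i has aⱼ where attribute j ∈ Ti, else bᵢⱼ.
Initial tableau (one row per fragment):
  row 1: a1 b12 b13 b14 b15 a6 a7
  row 2: b21 a2 a3 b24 a5 a6 b27
  row 3: a1 a2 b33 a4 a5 a6 b37
  row 4: b41 a2 a3 a4 a5 b46 a7
Rows 2 and 3 agree on B; apply B→G and equate their G entries.
Rows 2 and 4 agree on B; apply B→G and equate their G entries.
Rows 1 and 2 agree on F; apply F→CE and equate their CE entries.
Rows 1 and 3 agree on F; apply F→CE and equate their CE entries.
Rows 1 and 2 agree on CF; apply CF→AG and equate their AG entries.
Row 3 is now all distinguished symbols — the join is lossless.

Yes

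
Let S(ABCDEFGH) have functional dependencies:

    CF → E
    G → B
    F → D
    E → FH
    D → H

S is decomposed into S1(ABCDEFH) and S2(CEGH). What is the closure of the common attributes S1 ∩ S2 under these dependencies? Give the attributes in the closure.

S1 ∩ S2 = {CEH}.
E → FH applies, adding F
F → D applies, adding D
Closure: {CDEFH}.

CDEFH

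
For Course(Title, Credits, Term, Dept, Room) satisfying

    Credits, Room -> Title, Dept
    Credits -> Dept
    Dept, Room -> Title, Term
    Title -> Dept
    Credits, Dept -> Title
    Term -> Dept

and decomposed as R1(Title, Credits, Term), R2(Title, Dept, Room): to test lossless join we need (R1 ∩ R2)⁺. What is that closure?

Title, Dept

R1 ∩ R2 = {Title}.
Title → Dept applies, adding Dept
Closure: {Title, Dept}.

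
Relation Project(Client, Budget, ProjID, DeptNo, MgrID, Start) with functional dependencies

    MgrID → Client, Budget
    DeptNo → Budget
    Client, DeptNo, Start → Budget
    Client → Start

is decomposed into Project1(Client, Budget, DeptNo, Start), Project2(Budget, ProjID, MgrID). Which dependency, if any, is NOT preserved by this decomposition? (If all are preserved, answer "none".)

Check MgrID → Client, Budget: no single fragment contains all of {Client, Budget, MgrID}, and the restricted closure of {MgrID} across the fragments never reaches {Client, Budget}.
DeptNo → Budget is preserved.
Client, DeptNo, Start → Budget is preserved.
Client → Start is preserved.

MgrID → Client, Budget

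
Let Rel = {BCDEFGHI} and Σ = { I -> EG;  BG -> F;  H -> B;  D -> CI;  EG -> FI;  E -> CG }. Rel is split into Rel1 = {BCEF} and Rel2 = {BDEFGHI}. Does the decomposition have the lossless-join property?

Yes

Common attributes: Rel1 ∩ Rel2 = {BEF}.
Closure of {BEF}: E → CG applies, adding CG; EG → FI applies, adding I. So (BEF)⁺ = {BCEFGI}.
This closure contains every attribute of Rel1, so Rel1 ∩ Rel2 → Rel1. The join is lossless.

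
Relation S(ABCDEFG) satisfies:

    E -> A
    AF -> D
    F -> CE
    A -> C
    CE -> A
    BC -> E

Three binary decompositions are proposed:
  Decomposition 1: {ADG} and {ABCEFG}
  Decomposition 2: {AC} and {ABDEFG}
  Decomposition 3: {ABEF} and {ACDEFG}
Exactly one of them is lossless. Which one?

Decomposition 2

Decomposition 1: common = {AG}, closure = {ACG} → lossy.
Decomposition 2: common = {A}, closure = {AC} → lossless.
Decomposition 3: common = {AEF}, closure = {ACDEF} → lossy.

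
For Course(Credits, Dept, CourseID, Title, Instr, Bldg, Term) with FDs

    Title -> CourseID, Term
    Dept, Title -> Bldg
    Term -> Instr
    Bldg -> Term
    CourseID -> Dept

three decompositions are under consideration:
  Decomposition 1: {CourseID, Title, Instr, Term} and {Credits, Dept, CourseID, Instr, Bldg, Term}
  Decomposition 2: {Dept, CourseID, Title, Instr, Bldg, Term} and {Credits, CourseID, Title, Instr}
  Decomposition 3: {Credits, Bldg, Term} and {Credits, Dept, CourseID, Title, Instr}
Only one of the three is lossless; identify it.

Decomposition 1: common = {CourseID, Instr, Term}, closure = {Dept, CourseID, Instr, Term} → lossy.
Decomposition 2: common = {CourseID, Title, Instr}, closure = {Dept, CourseID, Title, Instr, Bldg, Term} → lossless.
Decomposition 3: common = {Credits}, closure = {Credits} → lossy.

Decomposition 2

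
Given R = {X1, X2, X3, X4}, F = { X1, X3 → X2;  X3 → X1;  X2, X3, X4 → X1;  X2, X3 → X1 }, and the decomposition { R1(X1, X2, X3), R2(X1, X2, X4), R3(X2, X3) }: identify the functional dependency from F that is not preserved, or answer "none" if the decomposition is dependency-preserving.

none

X1, X3 → X2 lies within R1.
X3 → X1 lies within R1.
X2, X3, X4 → X1: restricted closure across fragments reaches X1.
X2, X3 → X1 lies within R1.
Every dependency is enforceable on the fragments, so the decomposition is dependency-preserving.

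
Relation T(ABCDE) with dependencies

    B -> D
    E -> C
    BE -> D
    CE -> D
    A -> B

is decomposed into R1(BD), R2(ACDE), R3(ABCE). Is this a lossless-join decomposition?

Yes

Chase test. Columns are ABCDE; row i has aⱼ where attribute j ∈ Ri, else bᵢⱼ.
Initial tableau (one row per fragment):
  row 1: b11 a2 b13 a4 b15
  row 2: a1 b22 a3 a4 a5
  row 3: a1 a2 a3 b34 a5
Rows 1 and 3 agree on B; apply B→D and equate their D entries.
Rows 2 and 3 agree on A; apply A→B and equate their B entries.
Row 2 is now all distinguished symbols — the join is lossless.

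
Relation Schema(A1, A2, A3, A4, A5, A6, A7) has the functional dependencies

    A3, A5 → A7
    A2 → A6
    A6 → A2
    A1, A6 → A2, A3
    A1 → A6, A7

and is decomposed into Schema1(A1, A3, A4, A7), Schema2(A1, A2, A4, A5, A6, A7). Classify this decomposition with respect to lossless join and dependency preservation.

Lossless test: (A1, A4, A7)⁺ = {A1, A2, A3, A4, A6, A7}, which contains all of one fragment — lossless.
Dependency preservation: the restricted closure of {A3, A5} across the fragments never reaches {A7}, so A3, A5 → A7 cannot be enforced without a join — not preserved.

lossless but not dependency-preserving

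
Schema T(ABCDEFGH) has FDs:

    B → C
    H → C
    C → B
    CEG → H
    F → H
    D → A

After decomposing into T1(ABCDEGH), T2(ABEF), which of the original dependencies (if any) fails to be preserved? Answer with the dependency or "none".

Check F → H: no single fragment contains all of {FH}, and the restricted closure of {F} across the fragments never reaches {H}.
B → C is preserved.
H → C is preserved.
C → B is preserved.
CEG → H is preserved.
D → A is preserved.

F → H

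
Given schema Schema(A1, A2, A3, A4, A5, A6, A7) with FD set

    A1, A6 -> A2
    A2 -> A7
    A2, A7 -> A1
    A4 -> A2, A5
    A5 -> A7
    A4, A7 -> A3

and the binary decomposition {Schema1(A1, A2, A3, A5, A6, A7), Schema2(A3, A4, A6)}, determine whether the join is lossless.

Common attributes: Schema1 ∩ Schema2 = {A3, A6}.
No dependency enlarges {A3, A6}, so (A3, A6)⁺ = {A3, A6}.
The closure contains neither all of Schema1 = {A1, A2, A3, A5, A6, A7} nor all of Schema2 = {A3, A4, A6}, so the common attributes are not a superkey of either fragment. The join is lossy.

No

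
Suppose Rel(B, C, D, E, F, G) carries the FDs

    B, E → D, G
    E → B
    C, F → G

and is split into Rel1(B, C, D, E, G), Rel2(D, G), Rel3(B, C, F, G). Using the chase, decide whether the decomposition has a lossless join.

No

Chase test. Columns are B, C, D, E, F, G; row i has aⱼ where attribute j ∈ Reli, else bᵢⱼ.
Initial tableau (one row per fragment):
  row 1: a1 a2 a3 a4 b15 a6
  row 2: b21 b22 a3 b24 b25 a6
  row 3: a1 a2 b33 b34 a5 a6
No row becomes fully distinguished — the join is lossy.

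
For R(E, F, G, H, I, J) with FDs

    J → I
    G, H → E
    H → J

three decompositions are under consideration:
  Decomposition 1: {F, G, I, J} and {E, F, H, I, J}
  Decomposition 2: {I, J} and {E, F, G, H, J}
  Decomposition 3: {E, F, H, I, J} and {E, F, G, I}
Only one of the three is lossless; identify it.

Decomposition 1: common = {F, I, J}, closure = {F, I, J} → lossy.
Decomposition 2: common = {J}, closure = {I, J} → lossless.
Decomposition 3: common = {E, F, I}, closure = {E, F, I} → lossy.

Decomposition 2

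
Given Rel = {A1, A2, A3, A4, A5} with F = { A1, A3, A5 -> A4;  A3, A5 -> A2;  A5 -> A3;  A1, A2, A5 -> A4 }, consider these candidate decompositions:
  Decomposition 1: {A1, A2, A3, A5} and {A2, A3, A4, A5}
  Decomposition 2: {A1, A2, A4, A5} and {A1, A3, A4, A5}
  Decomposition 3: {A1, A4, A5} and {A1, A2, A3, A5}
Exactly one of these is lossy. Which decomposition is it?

Decomposition 1: common = {A2, A3, A5}, closure = {A2, A3, A5} → lossy.
Decomposition 2: common = {A1, A4, A5}, closure = {A1, A2, A3, A4, A5} → lossless.
Decomposition 3: common = {A1, A5}, closure = {A1, A2, A3, A4, A5} → lossless.

Decomposition 1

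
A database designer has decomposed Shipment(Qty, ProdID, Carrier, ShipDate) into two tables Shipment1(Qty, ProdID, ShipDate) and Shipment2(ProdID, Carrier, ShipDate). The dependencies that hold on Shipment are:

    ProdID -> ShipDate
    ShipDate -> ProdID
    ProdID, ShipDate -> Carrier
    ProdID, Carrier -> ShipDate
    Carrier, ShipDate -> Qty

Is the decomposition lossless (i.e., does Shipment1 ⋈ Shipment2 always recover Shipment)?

Yes

Common attributes: Shipment1 ∩ Shipment2 = {ProdID, ShipDate}.
Closure of {ProdID, ShipDate}: ProdID, ShipDate → Carrier applies, adding Carrier; Carrier, ShipDate → Qty applies, adding Qty. So (ProdID, ShipDate)⁺ = {Qty, ProdID, Carrier, ShipDate}.
This closure contains every attribute of Shipment1, so Shipment1 ∩ Shipment2 → Shipment1. The join is lossless.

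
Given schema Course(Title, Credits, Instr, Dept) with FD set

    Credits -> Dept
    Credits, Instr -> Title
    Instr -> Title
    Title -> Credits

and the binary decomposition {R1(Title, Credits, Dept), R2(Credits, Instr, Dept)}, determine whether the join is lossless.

No

Common attributes: R1 ∩ R2 = {Credits, Dept}.
No dependency enlarges {Credits, Dept}, so (Credits, Dept)⁺ = {Credits, Dept}.
The closure contains neither all of R1 = {Title, Credits, Dept} nor all of R2 = {Credits, Instr, Dept}, so the common attributes are not a superkey of either fragment. The join is lossy.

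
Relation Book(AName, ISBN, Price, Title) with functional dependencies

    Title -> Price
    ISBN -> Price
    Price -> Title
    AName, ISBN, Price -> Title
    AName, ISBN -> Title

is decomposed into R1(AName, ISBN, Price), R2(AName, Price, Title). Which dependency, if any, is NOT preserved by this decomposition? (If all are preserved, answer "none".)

none

Title → Price lies within R2.
ISBN → Price lies within R1.
Price → Title lies within R2.
AName, ISBN, Price → Title: restricted closure across fragments reaches Title.
AName, ISBN → Title: restricted closure across fragments reaches Title.
Every dependency is enforceable on the fragments, so the decomposition is dependency-preserving.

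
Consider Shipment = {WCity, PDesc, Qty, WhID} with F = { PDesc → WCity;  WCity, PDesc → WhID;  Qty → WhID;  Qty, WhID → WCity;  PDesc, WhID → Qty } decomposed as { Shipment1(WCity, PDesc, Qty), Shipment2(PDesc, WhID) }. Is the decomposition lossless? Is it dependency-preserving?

Lossless test: (PDesc)⁺ = {WCity, PDesc, Qty, WhID}, which contains all of one fragment — lossless.
Dependency preservation: the restricted closure of {Qty} across the fragments never reaches {WhID}, so Qty → WhID cannot be enforced without a join — not preserved.

lossless but not dependency-preserving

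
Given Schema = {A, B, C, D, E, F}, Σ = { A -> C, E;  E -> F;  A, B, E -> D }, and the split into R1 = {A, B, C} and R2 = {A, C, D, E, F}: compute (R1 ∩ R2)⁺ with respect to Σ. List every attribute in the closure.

R1 ∩ R2 = {A, C}.
A → C, E applies, adding E
E → F applies, adding F
Closure: {A, C, E, F}.

A, C, E, F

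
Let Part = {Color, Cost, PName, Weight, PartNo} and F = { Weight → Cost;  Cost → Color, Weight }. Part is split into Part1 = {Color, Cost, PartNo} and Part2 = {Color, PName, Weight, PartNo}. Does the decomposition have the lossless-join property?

No

Common attributes: Part1 ∩ Part2 = {Color, PartNo}.
No dependency enlarges {Color, PartNo}, so (Color, PartNo)⁺ = {Color, PartNo}.
The closure contains neither all of Part1 = {Color, Cost, PartNo} nor all of Part2 = {Color, PName, Weight, PartNo}, so the common attributes are not a superkey of either fragment. The join is lossy.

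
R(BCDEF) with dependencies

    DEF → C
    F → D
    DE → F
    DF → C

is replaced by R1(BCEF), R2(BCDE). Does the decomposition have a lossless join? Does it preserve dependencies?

Lossless test: (BCE)⁺ = {BCE}, which is a superkey of neither fragment — lossy.
Dependency preservation: the restricted closure of {F} across the fragments never reaches {D}, so F → D cannot be enforced without a join — not preserved.

lossy and not dependency-preserving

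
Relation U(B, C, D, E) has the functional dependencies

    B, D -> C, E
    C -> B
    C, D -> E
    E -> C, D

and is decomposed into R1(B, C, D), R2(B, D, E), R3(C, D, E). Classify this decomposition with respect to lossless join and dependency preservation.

lossless and dependency-preserving

Lossless test (chase): Rows 1 and 2 agree on B, D; apply B, D→C, E and equate their C, E entries. Rows 1 and 3 agree on C; apply C→B and equate their B entries. Row 1 is now all distinguished symbols — the join is lossless.
Dependency preservation: B, D → C, E is not contained in any single fragment, but the restricted closure of its left-hand side across the fragments still reaches the right-hand side; the remaining FDs each lie inside some fragment. All dependencies are preserved.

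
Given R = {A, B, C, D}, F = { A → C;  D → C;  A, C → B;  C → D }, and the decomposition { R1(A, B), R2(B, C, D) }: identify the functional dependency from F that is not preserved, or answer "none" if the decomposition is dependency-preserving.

Check A → C: no single fragment contains all of {A, C}, and the restricted closure of {A} across the fragments never reaches {C}.
D → C is preserved.
A, C → B is preserved.
C → D is preserved.

A → C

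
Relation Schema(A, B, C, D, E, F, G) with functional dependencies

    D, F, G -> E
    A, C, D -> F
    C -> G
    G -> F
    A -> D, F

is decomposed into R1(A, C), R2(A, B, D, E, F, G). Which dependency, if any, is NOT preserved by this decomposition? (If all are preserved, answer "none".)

Check C → G: no single fragment contains all of {C, G}, and the restricted closure of {C} across the fragments never reaches {G}.
D, F, G → E is preserved.
A, C, D → F is preserved.
G → F is preserved.
A → D, F is preserved.

C -> G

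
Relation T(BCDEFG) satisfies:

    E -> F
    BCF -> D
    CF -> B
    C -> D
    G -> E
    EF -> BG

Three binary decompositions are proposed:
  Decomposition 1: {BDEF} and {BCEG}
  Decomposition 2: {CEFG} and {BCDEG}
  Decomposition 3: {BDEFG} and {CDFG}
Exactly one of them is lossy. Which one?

Decomposition 1: common = {BE}, closure = {BEFG} → lossy.
Decomposition 2: common = {CEG}, closure = {BCDEFG} → lossless.
Decomposition 3: common = {DFG}, closure = {BDEFG} → lossless.

Decomposition 1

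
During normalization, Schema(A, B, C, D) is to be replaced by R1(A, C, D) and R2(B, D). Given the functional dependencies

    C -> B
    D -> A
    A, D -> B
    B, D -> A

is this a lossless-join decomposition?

Common attributes: R1 ∩ R2 = {D}.
Closure of {D}: D → A applies, adding A; A, D → B applies, adding B. So (D)⁺ = {A, B, D}.
This closure contains every attribute of R2, so R1 ∩ R2 → R2. The join is lossless.

Yes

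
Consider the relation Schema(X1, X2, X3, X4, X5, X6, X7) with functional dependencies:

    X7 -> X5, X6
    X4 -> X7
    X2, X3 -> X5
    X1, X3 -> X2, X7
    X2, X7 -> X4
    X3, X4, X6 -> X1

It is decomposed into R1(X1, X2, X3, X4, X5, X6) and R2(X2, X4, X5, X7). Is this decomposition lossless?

Common attributes: R1 ∩ R2 = {X2, X4, X5}.
Closure of {X2, X4, X5}: X4 → X7 applies, adding X7; X7 → X5, X6 applies, adding X6. So (X2, X4, X5)⁺ = {X2, X4, X5, X6, X7}.
This closure contains every attribute of R2, so R1 ∩ R2 → R2. The join is lossless.

Yes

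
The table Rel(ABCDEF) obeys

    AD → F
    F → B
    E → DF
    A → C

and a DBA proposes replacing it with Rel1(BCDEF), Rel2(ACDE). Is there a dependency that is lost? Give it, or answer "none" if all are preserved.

Check AD → F: no single fragment contains all of {ADF}, and the restricted closure of {AD} across the fragments never reaches {F}.
F → B is preserved.
E → DF is preserved.
A → C is preserved.

AD → F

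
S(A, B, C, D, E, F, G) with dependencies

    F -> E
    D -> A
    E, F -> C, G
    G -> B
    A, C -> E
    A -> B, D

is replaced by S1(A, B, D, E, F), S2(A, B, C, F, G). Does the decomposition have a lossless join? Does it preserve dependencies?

Lossless test: (A, B, F)⁺ = {A, B, C, D, E, F, G}, which contains all of one fragment — lossless.
Dependency preservation: the restricted closure of {A, C} across the fragments never reaches {E}, so A, C → E cannot be enforced without a join — not preserved.

lossless but not dependency-preserving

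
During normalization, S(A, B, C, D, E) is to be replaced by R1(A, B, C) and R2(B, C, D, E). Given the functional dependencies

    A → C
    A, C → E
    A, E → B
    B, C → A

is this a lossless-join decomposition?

Common attributes: R1 ∩ R2 = {B, C}.
Closure of {B, C}: B, C → A applies, adding A; A, C → E applies, adding E. So (B, C)⁺ = {A, B, C, E}.
This closure contains every attribute of R1, so R1 ∩ R2 → R1. The join is lossless.

Yes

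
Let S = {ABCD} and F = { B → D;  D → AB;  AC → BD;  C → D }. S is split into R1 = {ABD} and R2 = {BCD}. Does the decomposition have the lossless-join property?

Yes

Common attributes: R1 ∩ R2 = {BD}.
Closure of {BD}: D → AB applies, adding A. So (BD)⁺ = {ABD}.
This closure contains every attribute of R1, so R1 ∩ R2 → R1. The join is lossless.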